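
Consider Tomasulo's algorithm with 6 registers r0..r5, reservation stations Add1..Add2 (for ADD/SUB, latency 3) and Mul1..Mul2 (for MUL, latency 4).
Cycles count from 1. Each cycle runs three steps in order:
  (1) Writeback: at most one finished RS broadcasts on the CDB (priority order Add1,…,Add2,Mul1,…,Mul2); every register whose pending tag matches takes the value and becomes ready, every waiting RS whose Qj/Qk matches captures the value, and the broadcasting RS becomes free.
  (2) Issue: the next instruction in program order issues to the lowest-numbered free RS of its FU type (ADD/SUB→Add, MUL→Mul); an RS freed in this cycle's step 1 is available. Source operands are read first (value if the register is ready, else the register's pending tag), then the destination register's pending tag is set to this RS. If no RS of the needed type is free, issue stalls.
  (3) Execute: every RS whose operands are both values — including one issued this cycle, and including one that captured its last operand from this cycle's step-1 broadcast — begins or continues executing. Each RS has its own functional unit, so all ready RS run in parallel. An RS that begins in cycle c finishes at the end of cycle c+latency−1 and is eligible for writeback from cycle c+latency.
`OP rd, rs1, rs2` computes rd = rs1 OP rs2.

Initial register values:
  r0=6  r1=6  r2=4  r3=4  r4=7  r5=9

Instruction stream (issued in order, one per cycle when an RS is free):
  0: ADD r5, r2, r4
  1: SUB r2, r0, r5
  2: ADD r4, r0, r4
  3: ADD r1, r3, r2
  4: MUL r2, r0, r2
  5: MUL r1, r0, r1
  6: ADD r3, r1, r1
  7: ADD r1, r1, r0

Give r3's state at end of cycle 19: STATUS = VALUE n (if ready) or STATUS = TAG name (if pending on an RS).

STATUS = VALUE -12

  c1: issue ADD r5<-Add1  regs: r0:6,r1:6,r2:4,r3:4,r4:7,r5:Add1
  c2: issue SUB r2<-Add2  regs: r0:6,r1:6,r2:Add2,r3:4,r4:7,r5:Add1
  c3: stall  regs: r0:6,r1:6,r2:Add2,r3:4,r4:7,r5:Add1
  c4: CDB Add1=11; issue ADD r4<-Add1  regs: r0:6,r1:6,r2:Add2,r3:4,r4:Add1,r5:11
  c5: stall  regs: r0:6,r1:6,r2:Add2,r3:4,r4:Add1,r5:11
  c6: stall  regs: r0:6,r1:6,r2:Add2,r3:4,r4:Add1,r5:11
  c7: CDB Add1=13; issue ADD r1<-Add1  regs: r0:6,r1:Add1,r2:Add2,r3:4,r4:13,r5:11
  c8: CDB Add2=-5; issue MUL r2<-Mul1  regs: r0:6,r1:Add1,r2:Mul1,r3:4,r4:13,r5:11
  c9: issue MUL r1<-Mul2  regs: r0:6,r1:Mul2,r2:Mul1,r3:4,r4:13,r5:11
  c10: issue ADD r3<-Add2  regs: r0:6,r1:Mul2,r2:Mul1,r3:Add2,r4:13,r5:11
  c11: CDB Add1=-1; issue ADD r1<-Add1  regs: r0:6,r1:Add1,r2:Mul1,r3:Add2,r4:13,r5:11
  c12: CDB Mul1=-30  regs: r0:6,r1:Add1,r2:-30,r3:Add2,r4:13,r5:11
  c13: -  regs: r0:6,r1:Add1,r2:-30,r3:Add2,r4:13,r5:11
  c14: -  regs: r0:6,r1:Add1,r2:-30,r3:Add2,r4:13,r5:11
  c15: CDB Mul2=-6  regs: r0:6,r1:Add1,r2:-30,r3:Add2,r4:13,r5:11
  c16: -  regs: r0:6,r1:Add1,r2:-30,r3:Add2,r4:13,r5:11
  c17: -  regs: r0:6,r1:Add1,r2:-30,r3:Add2,r4:13,r5:11
  c18: CDB Add1=0  regs: r0:6,r1:0,r2:-30,r3:Add2,r4:13,r5:11
  c19: CDB Add2=-12  regs: r0:6,r1:0,r2:-30,r3:-12,r4:13,r5:11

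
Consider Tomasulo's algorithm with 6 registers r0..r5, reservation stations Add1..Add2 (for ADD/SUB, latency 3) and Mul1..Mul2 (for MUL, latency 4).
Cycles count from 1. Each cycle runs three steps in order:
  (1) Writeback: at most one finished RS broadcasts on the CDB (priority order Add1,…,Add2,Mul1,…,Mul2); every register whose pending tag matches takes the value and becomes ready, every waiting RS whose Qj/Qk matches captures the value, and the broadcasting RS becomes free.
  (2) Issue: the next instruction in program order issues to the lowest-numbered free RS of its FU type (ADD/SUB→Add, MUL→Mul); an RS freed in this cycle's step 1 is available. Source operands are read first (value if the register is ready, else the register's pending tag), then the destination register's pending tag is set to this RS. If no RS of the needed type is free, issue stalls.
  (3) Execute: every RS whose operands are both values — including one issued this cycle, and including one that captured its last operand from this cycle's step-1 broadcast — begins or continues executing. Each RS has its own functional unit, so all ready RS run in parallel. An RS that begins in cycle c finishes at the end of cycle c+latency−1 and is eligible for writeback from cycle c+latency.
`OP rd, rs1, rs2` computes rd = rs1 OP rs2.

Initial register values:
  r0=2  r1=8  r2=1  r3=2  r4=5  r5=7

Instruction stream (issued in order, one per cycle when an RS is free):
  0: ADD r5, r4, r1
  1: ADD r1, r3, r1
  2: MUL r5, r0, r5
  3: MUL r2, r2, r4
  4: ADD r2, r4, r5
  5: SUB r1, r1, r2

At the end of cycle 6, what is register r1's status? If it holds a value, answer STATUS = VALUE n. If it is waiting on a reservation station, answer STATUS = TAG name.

STATUS = TAG Add2

c1: issue ADD r5<-Add1 | r0:2,r1:8,r2:1,r3:2,r4:5,r5:Add1
c2: issue ADD r1<-Add2 | r0:2,r1:Add2,r2:1,r3:2,r4:5,r5:Add1
c3: issue MUL r5<-Mul1 | r0:2,r1:Add2,r2:1,r3:2,r4:5,r5:Mul1
c4: CDB Add1=13; issue MUL r2<-Mul2 | r0:2,r1:Add2,r2:Mul2,r3:2,r4:5,r5:Mul1
c5: CDB Add2=10; issue ADD r2<-Add1 | r0:2,r1:10,r2:Add1,r3:2,r4:5,r5:Mul1
c6: issue SUB r1<-Add2 | r0:2,r1:Add2,r2:Add1,r3:2,r4:5,r5:Mul1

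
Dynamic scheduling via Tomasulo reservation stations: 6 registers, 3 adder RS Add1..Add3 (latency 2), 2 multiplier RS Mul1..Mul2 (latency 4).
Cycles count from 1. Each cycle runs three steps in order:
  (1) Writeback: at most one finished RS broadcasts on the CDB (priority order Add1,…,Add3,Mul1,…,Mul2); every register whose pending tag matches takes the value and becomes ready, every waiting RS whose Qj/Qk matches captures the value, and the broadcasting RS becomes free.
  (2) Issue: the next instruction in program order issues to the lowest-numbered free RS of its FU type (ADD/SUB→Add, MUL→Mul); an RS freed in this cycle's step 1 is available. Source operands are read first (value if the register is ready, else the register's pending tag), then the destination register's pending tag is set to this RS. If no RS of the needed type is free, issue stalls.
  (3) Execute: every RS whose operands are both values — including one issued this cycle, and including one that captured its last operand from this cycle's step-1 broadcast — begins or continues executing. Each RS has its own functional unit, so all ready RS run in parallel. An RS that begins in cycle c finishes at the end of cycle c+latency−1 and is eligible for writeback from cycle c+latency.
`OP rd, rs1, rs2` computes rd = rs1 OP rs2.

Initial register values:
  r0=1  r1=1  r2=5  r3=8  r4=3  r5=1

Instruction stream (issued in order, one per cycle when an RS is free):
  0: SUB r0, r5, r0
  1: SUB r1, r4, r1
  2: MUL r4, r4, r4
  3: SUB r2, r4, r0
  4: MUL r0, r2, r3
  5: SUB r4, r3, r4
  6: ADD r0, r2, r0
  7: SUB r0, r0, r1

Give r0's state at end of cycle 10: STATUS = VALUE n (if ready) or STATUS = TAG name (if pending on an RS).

c1: issue SUB r0<-Add1 | r0:Add1,r1:1,r2:5,r3:8,r4:3,r5:1
c2: issue SUB r1<-Add2 | r0:Add1,r1:Add2,r2:5,r3:8,r4:3,r5:1
c3: CDB Add1=0; issue MUL r4<-Mul1 | r0:0,r1:Add2,r2:5,r3:8,r4:Mul1,r5:1
c4: CDB Add2=2; issue SUB r2<-Add1 | r0:0,r1:2,r2:Add1,r3:8,r4:Mul1,r5:1
c5: issue MUL r0<-Mul2 | r0:Mul2,r1:2,r2:Add1,r3:8,r4:Mul1,r5:1
c6: issue SUB r4<-Add2 | r0:Mul2,r1:2,r2:Add1,r3:8,r4:Add2,r5:1
c7: CDB Mul1=9; issue ADD r0<-Add3 | r0:Add3,r1:2,r2:Add1,r3:8,r4:Add2,r5:1
c8: stall | r0:Add3,r1:2,r2:Add1,r3:8,r4:Add2,r5:1
c9: CDB Add1=9; issue SUB r0<-Add1 | r0:Add1,r1:2,r2:9,r3:8,r4:Add2,r5:1
c10: CDB Add2=-1 | r0:Add1,r1:2,r2:9,r3:8,r4:-1,r5:1

STATUS = TAG Add1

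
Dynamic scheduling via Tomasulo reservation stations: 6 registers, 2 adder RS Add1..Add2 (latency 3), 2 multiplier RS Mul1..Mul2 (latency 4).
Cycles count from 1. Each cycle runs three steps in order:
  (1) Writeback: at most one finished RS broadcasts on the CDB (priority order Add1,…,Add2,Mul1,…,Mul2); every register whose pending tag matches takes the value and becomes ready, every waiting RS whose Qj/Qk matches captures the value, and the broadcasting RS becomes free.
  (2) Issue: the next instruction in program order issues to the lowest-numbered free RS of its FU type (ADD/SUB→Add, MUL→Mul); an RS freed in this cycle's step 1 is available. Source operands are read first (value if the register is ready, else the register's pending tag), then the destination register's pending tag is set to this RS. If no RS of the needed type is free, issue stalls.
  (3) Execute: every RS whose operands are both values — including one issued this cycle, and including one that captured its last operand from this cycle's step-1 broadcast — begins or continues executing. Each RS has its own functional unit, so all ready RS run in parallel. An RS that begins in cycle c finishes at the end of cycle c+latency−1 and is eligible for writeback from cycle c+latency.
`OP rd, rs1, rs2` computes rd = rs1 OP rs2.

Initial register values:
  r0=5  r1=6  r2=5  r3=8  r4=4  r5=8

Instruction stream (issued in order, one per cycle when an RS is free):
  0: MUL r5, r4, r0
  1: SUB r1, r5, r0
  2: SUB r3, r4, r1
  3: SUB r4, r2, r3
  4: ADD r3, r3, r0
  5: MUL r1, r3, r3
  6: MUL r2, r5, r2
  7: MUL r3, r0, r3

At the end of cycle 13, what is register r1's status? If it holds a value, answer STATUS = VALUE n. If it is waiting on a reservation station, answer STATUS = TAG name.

cycle 1: issue MUL r5<-Mul1 // r0:5,r1:6,r2:5,r3:8,r4:4,r5:Mul1
cycle 2: issue SUB r1<-Add1 // r0:5,r1:Add1,r2:5,r3:8,r4:4,r5:Mul1
cycle 3: issue SUB r3<-Add2 // r0:5,r1:Add1,r2:5,r3:Add2,r4:4,r5:Mul1
cycle 4: stall // r0:5,r1:Add1,r2:5,r3:Add2,r4:4,r5:Mul1
cycle 5: CDB Mul1=20; stall // r0:5,r1:Add1,r2:5,r3:Add2,r4:4,r5:20
cycle 6: stall // r0:5,r1:Add1,r2:5,r3:Add2,r4:4,r5:20
cycle 7: stall // r0:5,r1:Add1,r2:5,r3:Add2,r4:4,r5:20
cycle 8: CDB Add1=15; issue SUB r4<-Add1 // r0:5,r1:15,r2:5,r3:Add2,r4:Add1,r5:20
cycle 9: stall // r0:5,r1:15,r2:5,r3:Add2,r4:Add1,r5:20
cycle 10: stall // r0:5,r1:15,r2:5,r3:Add2,r4:Add1,r5:20
cycle 11: CDB Add2=-11; issue ADD r3<-Add2 // r0:5,r1:15,r2:5,r3:Add2,r4:Add1,r5:20
cycle 12: issue MUL r1<-Mul1 // r0:5,r1:Mul1,r2:5,r3:Add2,r4:Add1,r5:20
cycle 13: issue MUL r2<-Mul2 // r0:5,r1:Mul1,r2:Mul2,r3:Add2,r4:Add1,r5:20

STATUS = TAG Mul1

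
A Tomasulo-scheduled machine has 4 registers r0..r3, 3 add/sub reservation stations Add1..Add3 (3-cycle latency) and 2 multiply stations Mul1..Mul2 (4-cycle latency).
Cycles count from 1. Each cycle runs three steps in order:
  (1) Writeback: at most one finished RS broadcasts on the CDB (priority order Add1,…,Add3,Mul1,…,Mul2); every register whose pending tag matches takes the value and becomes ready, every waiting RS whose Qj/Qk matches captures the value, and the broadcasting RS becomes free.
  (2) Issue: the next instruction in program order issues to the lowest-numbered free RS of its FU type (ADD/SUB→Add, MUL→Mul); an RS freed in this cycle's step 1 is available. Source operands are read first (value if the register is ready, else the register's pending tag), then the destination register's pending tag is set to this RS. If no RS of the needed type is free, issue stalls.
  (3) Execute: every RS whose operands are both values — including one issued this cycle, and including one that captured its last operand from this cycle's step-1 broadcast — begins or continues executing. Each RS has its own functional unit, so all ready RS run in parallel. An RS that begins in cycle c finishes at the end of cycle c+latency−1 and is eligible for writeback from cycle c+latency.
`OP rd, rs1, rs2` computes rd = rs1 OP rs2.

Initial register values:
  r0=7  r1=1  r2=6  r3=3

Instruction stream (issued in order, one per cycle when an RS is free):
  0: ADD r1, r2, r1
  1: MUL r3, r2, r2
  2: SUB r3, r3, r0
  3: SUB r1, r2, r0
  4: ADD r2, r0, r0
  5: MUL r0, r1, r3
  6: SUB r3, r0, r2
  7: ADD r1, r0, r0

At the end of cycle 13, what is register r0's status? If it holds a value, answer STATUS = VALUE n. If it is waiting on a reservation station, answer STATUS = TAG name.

STATUS = VALUE -29

  c1: issue ADD r1<-Add1  regs: r0:7,r1:Add1,r2:6,r3:3
  c2: issue MUL r3<-Mul1  regs: r0:7,r1:Add1,r2:6,r3:Mul1
  c3: issue SUB r3<-Add2  regs: r0:7,r1:Add1,r2:6,r3:Add2
  c4: CDB Add1=7; issue SUB r1<-Add1  regs: r0:7,r1:Add1,r2:6,r3:Add2
  c5: issue ADD r2<-Add3  regs: r0:7,r1:Add1,r2:Add3,r3:Add2
  c6: CDB Mul1=36; issue MUL r0<-Mul1  regs: r0:Mul1,r1:Add1,r2:Add3,r3:Add2
  c7: CDB Add1=-1; issue SUB r3<-Add1  regs: r0:Mul1,r1:-1,r2:Add3,r3:Add1
  c8: CDB Add3=14; issue ADD r1<-Add3  regs: r0:Mul1,r1:Add3,r2:14,r3:Add1
  c9: CDB Add2=29  regs: r0:Mul1,r1:Add3,r2:14,r3:Add1
  c10: -  regs: r0:Mul1,r1:Add3,r2:14,r3:Add1
  c11: -  regs: r0:Mul1,r1:Add3,r2:14,r3:Add1
  c12: -  regs: r0:Mul1,r1:Add3,r2:14,r3:Add1
  c13: CDB Mul1=-29  regs: r0:-29,r1:Add3,r2:14,r3:Add1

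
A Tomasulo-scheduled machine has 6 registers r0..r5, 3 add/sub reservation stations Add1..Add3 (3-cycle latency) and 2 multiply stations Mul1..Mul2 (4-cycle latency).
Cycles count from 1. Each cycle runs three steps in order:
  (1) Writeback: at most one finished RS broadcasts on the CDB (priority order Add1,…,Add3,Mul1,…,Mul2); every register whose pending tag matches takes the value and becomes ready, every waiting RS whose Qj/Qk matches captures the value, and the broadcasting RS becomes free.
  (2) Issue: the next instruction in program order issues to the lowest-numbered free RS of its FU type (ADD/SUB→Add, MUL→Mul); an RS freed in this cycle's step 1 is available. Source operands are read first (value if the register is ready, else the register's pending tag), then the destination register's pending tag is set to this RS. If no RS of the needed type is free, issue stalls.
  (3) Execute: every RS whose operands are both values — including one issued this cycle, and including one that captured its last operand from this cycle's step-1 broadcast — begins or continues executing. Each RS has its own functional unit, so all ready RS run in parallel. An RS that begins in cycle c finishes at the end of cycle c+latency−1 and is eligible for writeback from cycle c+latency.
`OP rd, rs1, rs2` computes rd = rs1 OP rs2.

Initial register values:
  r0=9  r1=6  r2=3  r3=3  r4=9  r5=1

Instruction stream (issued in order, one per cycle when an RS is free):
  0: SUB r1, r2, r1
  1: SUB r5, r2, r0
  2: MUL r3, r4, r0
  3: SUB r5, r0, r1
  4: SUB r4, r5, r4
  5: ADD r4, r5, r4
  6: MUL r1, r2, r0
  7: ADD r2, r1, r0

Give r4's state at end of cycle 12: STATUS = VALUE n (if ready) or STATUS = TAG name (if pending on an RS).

  c1: issue SUB r1<-Add1  regs: r0:9,r1:Add1,r2:3,r3:3,r4:9,r5:1
  c2: issue SUB r5<-Add2  regs: r0:9,r1:Add1,r2:3,r3:3,r4:9,r5:Add2
  c3: issue MUL r3<-Mul1  regs: r0:9,r1:Add1,r2:3,r3:Mul1,r4:9,r5:Add2
  c4: CDB Add1=-3; issue SUB r5<-Add1  regs: r0:9,r1:-3,r2:3,r3:Mul1,r4:9,r5:Add1
  c5: CDB Add2=-6; issue SUB r4<-Add2  regs: r0:9,r1:-3,r2:3,r3:Mul1,r4:Add2,r5:Add1
  c6: issue ADD r4<-Add3  regs: r0:9,r1:-3,r2:3,r3:Mul1,r4:Add3,r5:Add1
  c7: CDB Add1=12; issue MUL r1<-Mul2  regs: r0:9,r1:Mul2,r2:3,r3:Mul1,r4:Add3,r5:12
  c8: CDB Mul1=81; issue ADD r2<-Add1  regs: r0:9,r1:Mul2,r2:Add1,r3:81,r4:Add3,r5:12
  c9: -  regs: r0:9,r1:Mul2,r2:Add1,r3:81,r4:Add3,r5:12
  c10: CDB Add2=3  regs: r0:9,r1:Mul2,r2:Add1,r3:81,r4:Add3,r5:12
  c11: CDB Mul2=27  regs: r0:9,r1:27,r2:Add1,r3:81,r4:Add3,r5:12
  c12: -  regs: r0:9,r1:27,r2:Add1,r3:81,r4:Add3,r5:12

STATUS = TAG Add3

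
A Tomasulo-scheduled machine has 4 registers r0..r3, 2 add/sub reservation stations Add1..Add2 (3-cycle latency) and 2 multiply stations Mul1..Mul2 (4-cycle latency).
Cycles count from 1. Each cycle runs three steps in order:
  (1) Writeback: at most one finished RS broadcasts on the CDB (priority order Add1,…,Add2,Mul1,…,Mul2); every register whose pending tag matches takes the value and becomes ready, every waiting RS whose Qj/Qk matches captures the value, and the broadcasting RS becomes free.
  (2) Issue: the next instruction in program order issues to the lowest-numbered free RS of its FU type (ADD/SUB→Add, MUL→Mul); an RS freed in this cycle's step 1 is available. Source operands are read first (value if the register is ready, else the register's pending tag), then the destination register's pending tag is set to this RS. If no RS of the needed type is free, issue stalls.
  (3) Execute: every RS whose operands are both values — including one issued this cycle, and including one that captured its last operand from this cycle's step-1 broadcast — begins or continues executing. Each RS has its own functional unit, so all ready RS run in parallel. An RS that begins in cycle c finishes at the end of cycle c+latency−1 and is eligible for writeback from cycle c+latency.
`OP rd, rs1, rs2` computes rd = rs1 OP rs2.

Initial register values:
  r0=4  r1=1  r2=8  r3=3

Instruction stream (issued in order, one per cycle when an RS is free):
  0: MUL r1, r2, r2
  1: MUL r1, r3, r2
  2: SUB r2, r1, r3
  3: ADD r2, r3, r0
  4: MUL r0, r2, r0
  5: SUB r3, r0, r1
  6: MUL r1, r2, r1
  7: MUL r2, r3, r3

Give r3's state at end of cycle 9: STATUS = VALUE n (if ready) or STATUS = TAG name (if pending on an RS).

cycle 1: issue MUL r1<-Mul1 // r0:4,r1:Mul1,r2:8,r3:3
cycle 2: issue MUL r1<-Mul2 // r0:4,r1:Mul2,r2:8,r3:3
cycle 3: issue SUB r2<-Add1 // r0:4,r1:Mul2,r2:Add1,r3:3
cycle 4: issue ADD r2<-Add2 // r0:4,r1:Mul2,r2:Add2,r3:3
cycle 5: CDB Mul1=64; issue MUL r0<-Mul1 // r0:Mul1,r1:Mul2,r2:Add2,r3:3
cycle 6: CDB Mul2=24; stall // r0:Mul1,r1:24,r2:Add2,r3:3
cycle 7: CDB Add2=7; issue SUB r3<-Add2 // r0:Mul1,r1:24,r2:7,r3:Add2
cycle 8: issue MUL r1<-Mul2 // r0:Mul1,r1:Mul2,r2:7,r3:Add2
cycle 9: CDB Add1=21; stall // r0:Mul1,r1:Mul2,r2:7,r3:Add2

STATUS = TAG Add2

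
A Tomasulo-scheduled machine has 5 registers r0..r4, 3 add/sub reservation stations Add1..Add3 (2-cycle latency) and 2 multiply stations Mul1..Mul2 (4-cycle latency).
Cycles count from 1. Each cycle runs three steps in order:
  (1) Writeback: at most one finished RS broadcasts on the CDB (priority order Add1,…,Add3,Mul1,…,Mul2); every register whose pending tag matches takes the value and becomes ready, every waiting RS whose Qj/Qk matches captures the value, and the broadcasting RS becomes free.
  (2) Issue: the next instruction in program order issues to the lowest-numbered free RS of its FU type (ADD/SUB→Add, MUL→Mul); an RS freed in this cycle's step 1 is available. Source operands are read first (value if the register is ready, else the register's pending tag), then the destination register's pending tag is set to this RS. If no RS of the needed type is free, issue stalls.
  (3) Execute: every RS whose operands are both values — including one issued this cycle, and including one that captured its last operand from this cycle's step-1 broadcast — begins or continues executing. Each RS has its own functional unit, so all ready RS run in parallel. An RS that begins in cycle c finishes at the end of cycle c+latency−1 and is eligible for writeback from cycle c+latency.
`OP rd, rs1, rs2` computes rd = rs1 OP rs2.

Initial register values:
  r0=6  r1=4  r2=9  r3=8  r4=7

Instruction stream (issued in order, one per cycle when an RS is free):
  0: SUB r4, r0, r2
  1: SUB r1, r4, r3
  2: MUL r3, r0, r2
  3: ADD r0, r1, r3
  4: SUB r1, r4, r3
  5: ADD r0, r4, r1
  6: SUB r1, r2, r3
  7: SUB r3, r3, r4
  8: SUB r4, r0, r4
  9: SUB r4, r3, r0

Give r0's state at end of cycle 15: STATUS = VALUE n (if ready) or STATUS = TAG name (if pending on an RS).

cycle 1: issue SUB r4<-Add1 // r0:6,r1:4,r2:9,r3:8,r4:Add1
cycle 2: issue SUB r1<-Add2 // r0:6,r1:Add2,r2:9,r3:8,r4:Add1
cycle 3: CDB Add1=-3; issue MUL r3<-Mul1 // r0:6,r1:Add2,r2:9,r3:Mul1,r4:-3
cycle 4: issue ADD r0<-Add1 // r0:Add1,r1:Add2,r2:9,r3:Mul1,r4:-3
cycle 5: CDB Add2=-11; issue SUB r1<-Add2 // r0:Add1,r1:Add2,r2:9,r3:Mul1,r4:-3
cycle 6: issue ADD r0<-Add3 // r0:Add3,r1:Add2,r2:9,r3:Mul1,r4:-3
cycle 7: CDB Mul1=54; stall // r0:Add3,r1:Add2,r2:9,r3:54,r4:-3
cycle 8: stall // r0:Add3,r1:Add2,r2:9,r3:54,r4:-3
cycle 9: CDB Add1=43; issue SUB r1<-Add1 // r0:Add3,r1:Add1,r2:9,r3:54,r4:-3
cycle 10: CDB Add2=-57; issue SUB r3<-Add2 // r0:Add3,r1:Add1,r2:9,r3:Add2,r4:-3
cycle 11: CDB Add1=-45; issue SUB r4<-Add1 // r0:Add3,r1:-45,r2:9,r3:Add2,r4:Add1
cycle 12: CDB Add2=57; issue SUB r4<-Add2 // r0:Add3,r1:-45,r2:9,r3:57,r4:Add2
cycle 13: CDB Add3=-60 // r0:-60,r1:-45,r2:9,r3:57,r4:Add2
cycle 14: - // r0:-60,r1:-45,r2:9,r3:57,r4:Add2
cycle 15: CDB Add1=-57 // r0:-60,r1:-45,r2:9,r3:57,r4:Add2

STATUS = VALUE -60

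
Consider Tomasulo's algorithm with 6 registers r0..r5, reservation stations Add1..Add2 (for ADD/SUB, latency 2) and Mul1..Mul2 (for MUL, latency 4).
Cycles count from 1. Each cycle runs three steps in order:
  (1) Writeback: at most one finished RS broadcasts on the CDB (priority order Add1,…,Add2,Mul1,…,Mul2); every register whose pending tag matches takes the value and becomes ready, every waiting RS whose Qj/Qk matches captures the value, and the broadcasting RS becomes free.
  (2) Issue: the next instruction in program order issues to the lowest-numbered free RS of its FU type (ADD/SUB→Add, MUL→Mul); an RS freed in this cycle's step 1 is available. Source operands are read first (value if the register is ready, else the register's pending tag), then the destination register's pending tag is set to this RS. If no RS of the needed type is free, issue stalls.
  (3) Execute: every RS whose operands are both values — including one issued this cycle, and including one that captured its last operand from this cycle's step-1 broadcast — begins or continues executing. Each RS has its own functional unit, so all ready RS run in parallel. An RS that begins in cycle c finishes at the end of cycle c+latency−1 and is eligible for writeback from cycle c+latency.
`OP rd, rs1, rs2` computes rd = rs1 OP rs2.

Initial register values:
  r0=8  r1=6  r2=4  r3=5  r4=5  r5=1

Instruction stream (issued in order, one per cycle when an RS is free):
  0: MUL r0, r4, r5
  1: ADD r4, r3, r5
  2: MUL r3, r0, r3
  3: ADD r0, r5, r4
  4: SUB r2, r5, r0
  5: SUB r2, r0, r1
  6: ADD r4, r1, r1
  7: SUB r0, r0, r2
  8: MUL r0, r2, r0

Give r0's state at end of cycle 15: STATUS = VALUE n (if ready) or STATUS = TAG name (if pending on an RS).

c1: issue MUL r0<-Mul1 | r0:Mul1,r1:6,r2:4,r3:5,r4:5,r5:1
c2: issue ADD r4<-Add1 | r0:Mul1,r1:6,r2:4,r3:5,r4:Add1,r5:1
c3: issue MUL r3<-Mul2 | r0:Mul1,r1:6,r2:4,r3:Mul2,r4:Add1,r5:1
c4: CDB Add1=6; issue ADD r0<-Add1 | r0:Add1,r1:6,r2:4,r3:Mul2,r4:6,r5:1
c5: CDB Mul1=5; issue SUB r2<-Add2 | r0:Add1,r1:6,r2:Add2,r3:Mul2,r4:6,r5:1
c6: CDB Add1=7; issue SUB r2<-Add1 | r0:7,r1:6,r2:Add1,r3:Mul2,r4:6,r5:1
c7: stall | r0:7,r1:6,r2:Add1,r3:Mul2,r4:6,r5:1
c8: CDB Add1=1; issue ADD r4<-Add1 | r0:7,r1:6,r2:1,r3:Mul2,r4:Add1,r5:1
c9: CDB Add2=-6; issue SUB r0<-Add2 | r0:Add2,r1:6,r2:1,r3:Mul2,r4:Add1,r5:1
c10: CDB Add1=12; issue MUL r0<-Mul1 | r0:Mul1,r1:6,r2:1,r3:Mul2,r4:12,r5:1
c11: CDB Add2=6 | r0:Mul1,r1:6,r2:1,r3:Mul2,r4:12,r5:1
c12: CDB Mul2=25 | r0:Mul1,r1:6,r2:1,r3:25,r4:12,r5:1
c13: - | r0:Mul1,r1:6,r2:1,r3:25,r4:12,r5:1
c14: - | r0:Mul1,r1:6,r2:1,r3:25,r4:12,r5:1
c15: CDB Mul1=6 | r0:6,r1:6,r2:1,r3:25,r4:12,r5:1

STATUS = VALUE 6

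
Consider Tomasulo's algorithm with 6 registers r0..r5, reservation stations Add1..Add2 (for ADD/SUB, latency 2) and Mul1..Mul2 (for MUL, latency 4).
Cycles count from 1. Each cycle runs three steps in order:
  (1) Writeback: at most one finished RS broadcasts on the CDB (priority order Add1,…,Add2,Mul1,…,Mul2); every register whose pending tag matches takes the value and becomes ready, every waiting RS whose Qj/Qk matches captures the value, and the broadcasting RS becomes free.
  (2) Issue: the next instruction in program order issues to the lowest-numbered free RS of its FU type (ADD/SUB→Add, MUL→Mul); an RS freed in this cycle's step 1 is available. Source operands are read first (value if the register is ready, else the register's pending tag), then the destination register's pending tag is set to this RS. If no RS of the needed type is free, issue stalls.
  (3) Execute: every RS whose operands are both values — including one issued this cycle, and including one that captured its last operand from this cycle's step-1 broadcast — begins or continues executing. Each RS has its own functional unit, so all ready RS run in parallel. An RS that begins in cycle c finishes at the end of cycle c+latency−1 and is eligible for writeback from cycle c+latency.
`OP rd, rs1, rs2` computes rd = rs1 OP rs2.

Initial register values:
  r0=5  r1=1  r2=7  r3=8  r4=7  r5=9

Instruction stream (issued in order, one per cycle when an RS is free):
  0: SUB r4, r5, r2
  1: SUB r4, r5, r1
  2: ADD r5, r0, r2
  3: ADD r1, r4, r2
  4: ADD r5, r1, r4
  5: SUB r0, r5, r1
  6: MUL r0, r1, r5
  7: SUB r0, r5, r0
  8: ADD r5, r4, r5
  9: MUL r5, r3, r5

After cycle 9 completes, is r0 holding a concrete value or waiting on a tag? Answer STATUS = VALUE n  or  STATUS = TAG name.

STATUS = TAG Add1

  c1: issue SUB r4<-Add1  regs: r0:5,r1:1,r2:7,r3:8,r4:Add1,r5:9
  c2: issue SUB r4<-Add2  regs: r0:5,r1:1,r2:7,r3:8,r4:Add2,r5:9
  c3: CDB Add1=2; issue ADD r5<-Add1  regs: r0:5,r1:1,r2:7,r3:8,r4:Add2,r5:Add1
  c4: CDB Add2=8; issue ADD r1<-Add2  regs: r0:5,r1:Add2,r2:7,r3:8,r4:8,r5:Add1
  c5: CDB Add1=12; issue ADD r5<-Add1  regs: r0:5,r1:Add2,r2:7,r3:8,r4:8,r5:Add1
  c6: CDB Add2=15; issue SUB r0<-Add2  regs: r0:Add2,r1:15,r2:7,r3:8,r4:8,r5:Add1
  c7: issue MUL r0<-Mul1  regs: r0:Mul1,r1:15,r2:7,r3:8,r4:8,r5:Add1
  c8: CDB Add1=23; issue SUB r0<-Add1  regs: r0:Add1,r1:15,r2:7,r3:8,r4:8,r5:23
  c9: stall  regs: r0:Add1,r1:15,r2:7,r3:8,r4:8,r5:23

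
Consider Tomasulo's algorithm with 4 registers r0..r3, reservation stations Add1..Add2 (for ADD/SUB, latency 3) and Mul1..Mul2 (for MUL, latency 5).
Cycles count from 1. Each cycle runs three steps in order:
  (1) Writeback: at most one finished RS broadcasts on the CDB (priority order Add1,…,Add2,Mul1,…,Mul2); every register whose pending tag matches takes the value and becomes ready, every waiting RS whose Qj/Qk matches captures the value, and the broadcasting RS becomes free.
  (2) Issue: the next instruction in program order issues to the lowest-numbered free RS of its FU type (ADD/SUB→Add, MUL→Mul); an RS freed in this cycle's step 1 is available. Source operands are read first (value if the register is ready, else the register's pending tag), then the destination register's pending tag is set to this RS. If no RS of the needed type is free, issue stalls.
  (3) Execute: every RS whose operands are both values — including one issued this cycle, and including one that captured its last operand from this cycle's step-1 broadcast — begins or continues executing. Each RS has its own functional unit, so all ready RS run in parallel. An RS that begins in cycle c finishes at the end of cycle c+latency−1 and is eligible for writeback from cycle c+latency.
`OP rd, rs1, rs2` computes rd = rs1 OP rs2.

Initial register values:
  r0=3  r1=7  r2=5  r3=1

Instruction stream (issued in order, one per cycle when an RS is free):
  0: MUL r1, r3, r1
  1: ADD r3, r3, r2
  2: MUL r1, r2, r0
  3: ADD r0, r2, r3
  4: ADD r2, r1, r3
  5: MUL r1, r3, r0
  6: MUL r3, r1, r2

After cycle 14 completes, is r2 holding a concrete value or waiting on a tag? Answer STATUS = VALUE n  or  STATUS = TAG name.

  c1: issue MUL r1<-Mul1  regs: r0:3,r1:Mul1,r2:5,r3:1
  c2: issue ADD r3<-Add1  regs: r0:3,r1:Mul1,r2:5,r3:Add1
  c3: issue MUL r1<-Mul2  regs: r0:3,r1:Mul2,r2:5,r3:Add1
  c4: issue ADD r0<-Add2  regs: r0:Add2,r1:Mul2,r2:5,r3:Add1
  c5: CDB Add1=6; issue ADD r2<-Add1  regs: r0:Add2,r1:Mul2,r2:Add1,r3:6
  c6: CDB Mul1=7; issue MUL r1<-Mul1  regs: r0:Add2,r1:Mul1,r2:Add1,r3:6
  c7: stall  regs: r0:Add2,r1:Mul1,r2:Add1,r3:6
  c8: CDB Add2=11; stall  regs: r0:11,r1:Mul1,r2:Add1,r3:6
  c9: CDB Mul2=15; issue MUL r3<-Mul2  regs: r0:11,r1:Mul1,r2:Add1,r3:Mul2
  c10: -  regs: r0:11,r1:Mul1,r2:Add1,r3:Mul2
  c11: -  regs: r0:11,r1:Mul1,r2:Add1,r3:Mul2
  c12: CDB Add1=21  regs: r0:11,r1:Mul1,r2:21,r3:Mul2
  c13: CDB Mul1=66  regs: r0:11,r1:66,r2:21,r3:Mul2
  c14: -  regs: r0:11,r1:66,r2:21,r3:Mul2

STATUS = VALUE 21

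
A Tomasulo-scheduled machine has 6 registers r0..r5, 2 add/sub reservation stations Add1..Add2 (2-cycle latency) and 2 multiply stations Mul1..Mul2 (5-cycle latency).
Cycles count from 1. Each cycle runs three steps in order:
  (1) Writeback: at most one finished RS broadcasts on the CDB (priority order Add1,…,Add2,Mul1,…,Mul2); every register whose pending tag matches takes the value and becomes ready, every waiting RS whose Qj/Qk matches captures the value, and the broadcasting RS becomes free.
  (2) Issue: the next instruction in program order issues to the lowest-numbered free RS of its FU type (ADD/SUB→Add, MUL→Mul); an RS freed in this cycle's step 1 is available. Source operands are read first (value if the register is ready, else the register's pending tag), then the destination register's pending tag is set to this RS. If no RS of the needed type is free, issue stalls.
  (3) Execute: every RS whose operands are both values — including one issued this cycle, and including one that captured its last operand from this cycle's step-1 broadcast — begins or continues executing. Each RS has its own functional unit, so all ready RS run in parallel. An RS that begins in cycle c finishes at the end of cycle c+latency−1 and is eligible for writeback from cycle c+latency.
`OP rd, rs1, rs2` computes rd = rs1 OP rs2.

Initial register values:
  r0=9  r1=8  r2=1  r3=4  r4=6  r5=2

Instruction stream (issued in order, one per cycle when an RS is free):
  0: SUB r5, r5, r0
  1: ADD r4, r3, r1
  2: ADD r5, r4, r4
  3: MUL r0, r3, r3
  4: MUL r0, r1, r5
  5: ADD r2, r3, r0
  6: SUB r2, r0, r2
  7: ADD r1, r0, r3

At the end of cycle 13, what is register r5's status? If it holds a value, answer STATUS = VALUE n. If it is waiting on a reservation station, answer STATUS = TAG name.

c1: issue SUB r5<-Add1 | r0:9,r1:8,r2:1,r3:4,r4:6,r5:Add1
c2: issue ADD r4<-Add2 | r0:9,r1:8,r2:1,r3:4,r4:Add2,r5:Add1
c3: CDB Add1=-7; issue ADD r5<-Add1 | r0:9,r1:8,r2:1,r3:4,r4:Add2,r5:Add1
c4: CDB Add2=12; issue MUL r0<-Mul1 | r0:Mul1,r1:8,r2:1,r3:4,r4:12,r5:Add1
c5: issue MUL r0<-Mul2 | r0:Mul2,r1:8,r2:1,r3:4,r4:12,r5:Add1
c6: CDB Add1=24; issue ADD r2<-Add1 | r0:Mul2,r1:8,r2:Add1,r3:4,r4:12,r5:24
c7: issue SUB r2<-Add2 | r0:Mul2,r1:8,r2:Add2,r3:4,r4:12,r5:24
c8: stall | r0:Mul2,r1:8,r2:Add2,r3:4,r4:12,r5:24
c9: CDB Mul1=16; stall | r0:Mul2,r1:8,r2:Add2,r3:4,r4:12,r5:24
c10: stall | r0:Mul2,r1:8,r2:Add2,r3:4,r4:12,r5:24
c11: CDB Mul2=192; stall | r0:192,r1:8,r2:Add2,r3:4,r4:12,r5:24
c12: stall | r0:192,r1:8,r2:Add2,r3:4,r4:12,r5:24
c13: CDB Add1=196; issue ADD r1<-Add1 | r0:192,r1:Add1,r2:Add2,r3:4,r4:12,r5:24

STATUS = VALUE 24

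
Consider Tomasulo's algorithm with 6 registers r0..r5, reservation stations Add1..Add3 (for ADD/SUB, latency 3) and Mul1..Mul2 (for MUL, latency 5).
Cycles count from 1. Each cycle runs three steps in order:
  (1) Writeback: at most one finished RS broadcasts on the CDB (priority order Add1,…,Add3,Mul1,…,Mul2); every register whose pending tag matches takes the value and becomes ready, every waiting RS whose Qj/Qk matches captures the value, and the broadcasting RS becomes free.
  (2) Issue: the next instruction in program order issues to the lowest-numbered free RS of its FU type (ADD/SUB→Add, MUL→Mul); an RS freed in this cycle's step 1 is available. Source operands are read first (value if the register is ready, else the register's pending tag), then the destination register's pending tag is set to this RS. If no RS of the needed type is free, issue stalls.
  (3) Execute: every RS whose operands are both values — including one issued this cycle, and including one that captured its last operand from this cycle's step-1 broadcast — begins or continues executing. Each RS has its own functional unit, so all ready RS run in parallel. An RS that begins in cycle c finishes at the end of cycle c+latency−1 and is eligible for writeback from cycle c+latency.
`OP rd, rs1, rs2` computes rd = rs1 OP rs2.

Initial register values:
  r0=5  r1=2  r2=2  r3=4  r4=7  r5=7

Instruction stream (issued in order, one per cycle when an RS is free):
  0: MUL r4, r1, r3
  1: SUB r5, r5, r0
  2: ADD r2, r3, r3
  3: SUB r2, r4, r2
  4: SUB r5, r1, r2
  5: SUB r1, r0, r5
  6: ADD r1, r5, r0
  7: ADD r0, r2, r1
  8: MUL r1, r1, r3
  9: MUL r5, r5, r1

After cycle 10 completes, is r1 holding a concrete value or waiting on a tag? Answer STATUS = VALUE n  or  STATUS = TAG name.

  c1: issue MUL r4<-Mul1  regs: r0:5,r1:2,r2:2,r3:4,r4:Mul1,r5:7
  c2: issue SUB r5<-Add1  regs: r0:5,r1:2,r2:2,r3:4,r4:Mul1,r5:Add1
  c3: issue ADD r2<-Add2  regs: r0:5,r1:2,r2:Add2,r3:4,r4:Mul1,r5:Add1
  c4: issue SUB r2<-Add3  regs: r0:5,r1:2,r2:Add3,r3:4,r4:Mul1,r5:Add1
  c5: CDB Add1=2; issue SUB r5<-Add1  regs: r0:5,r1:2,r2:Add3,r3:4,r4:Mul1,r5:Add1
  c6: CDB Add2=8; issue SUB r1<-Add2  regs: r0:5,r1:Add2,r2:Add3,r3:4,r4:Mul1,r5:Add1
  c7: CDB Mul1=8; stall  regs: r0:5,r1:Add2,r2:Add3,r3:4,r4:8,r5:Add1
  c8: stall  regs: r0:5,r1:Add2,r2:Add3,r3:4,r4:8,r5:Add1
  c9: stall  regs: r0:5,r1:Add2,r2:Add3,r3:4,r4:8,r5:Add1
  c10: CDB Add3=0; issue ADD r1<-Add3  regs: r0:5,r1:Add3,r2:0,r3:4,r4:8,r5:Add1

STATUS = TAG Add3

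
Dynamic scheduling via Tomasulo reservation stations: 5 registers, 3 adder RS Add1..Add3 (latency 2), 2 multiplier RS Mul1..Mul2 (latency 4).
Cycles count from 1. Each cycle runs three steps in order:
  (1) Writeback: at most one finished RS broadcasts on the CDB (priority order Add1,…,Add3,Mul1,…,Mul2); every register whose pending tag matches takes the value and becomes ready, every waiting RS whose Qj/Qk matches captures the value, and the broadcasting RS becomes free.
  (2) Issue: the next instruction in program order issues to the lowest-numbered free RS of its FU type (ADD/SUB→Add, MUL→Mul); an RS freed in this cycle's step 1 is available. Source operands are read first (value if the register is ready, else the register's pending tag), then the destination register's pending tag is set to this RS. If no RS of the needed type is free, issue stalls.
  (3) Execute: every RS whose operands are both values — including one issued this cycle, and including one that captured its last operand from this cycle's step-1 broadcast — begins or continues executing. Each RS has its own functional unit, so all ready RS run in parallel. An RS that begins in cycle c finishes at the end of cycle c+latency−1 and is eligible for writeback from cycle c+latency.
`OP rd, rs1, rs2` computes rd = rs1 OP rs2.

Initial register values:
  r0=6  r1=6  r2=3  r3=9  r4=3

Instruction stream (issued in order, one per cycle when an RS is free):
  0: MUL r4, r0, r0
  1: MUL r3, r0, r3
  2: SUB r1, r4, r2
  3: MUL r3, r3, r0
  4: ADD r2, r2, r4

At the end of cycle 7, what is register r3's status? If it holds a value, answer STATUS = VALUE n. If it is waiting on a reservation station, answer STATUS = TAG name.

cycle 1: issue MUL r4<-Mul1 // r0:6,r1:6,r2:3,r3:9,r4:Mul1
cycle 2: issue MUL r3<-Mul2 // r0:6,r1:6,r2:3,r3:Mul2,r4:Mul1
cycle 3: issue SUB r1<-Add1 // r0:6,r1:Add1,r2:3,r3:Mul2,r4:Mul1
cycle 4: stall // r0:6,r1:Add1,r2:3,r3:Mul2,r4:Mul1
cycle 5: CDB Mul1=36; issue MUL r3<-Mul1 // r0:6,r1:Add1,r2:3,r3:Mul1,r4:36
cycle 6: CDB Mul2=54; issue ADD r2<-Add2 // r0:6,r1:Add1,r2:Add2,r3:Mul1,r4:36
cycle 7: CDB Add1=33 // r0:6,r1:33,r2:Add2,r3:Mul1,r4:36

STATUS = TAG Mul1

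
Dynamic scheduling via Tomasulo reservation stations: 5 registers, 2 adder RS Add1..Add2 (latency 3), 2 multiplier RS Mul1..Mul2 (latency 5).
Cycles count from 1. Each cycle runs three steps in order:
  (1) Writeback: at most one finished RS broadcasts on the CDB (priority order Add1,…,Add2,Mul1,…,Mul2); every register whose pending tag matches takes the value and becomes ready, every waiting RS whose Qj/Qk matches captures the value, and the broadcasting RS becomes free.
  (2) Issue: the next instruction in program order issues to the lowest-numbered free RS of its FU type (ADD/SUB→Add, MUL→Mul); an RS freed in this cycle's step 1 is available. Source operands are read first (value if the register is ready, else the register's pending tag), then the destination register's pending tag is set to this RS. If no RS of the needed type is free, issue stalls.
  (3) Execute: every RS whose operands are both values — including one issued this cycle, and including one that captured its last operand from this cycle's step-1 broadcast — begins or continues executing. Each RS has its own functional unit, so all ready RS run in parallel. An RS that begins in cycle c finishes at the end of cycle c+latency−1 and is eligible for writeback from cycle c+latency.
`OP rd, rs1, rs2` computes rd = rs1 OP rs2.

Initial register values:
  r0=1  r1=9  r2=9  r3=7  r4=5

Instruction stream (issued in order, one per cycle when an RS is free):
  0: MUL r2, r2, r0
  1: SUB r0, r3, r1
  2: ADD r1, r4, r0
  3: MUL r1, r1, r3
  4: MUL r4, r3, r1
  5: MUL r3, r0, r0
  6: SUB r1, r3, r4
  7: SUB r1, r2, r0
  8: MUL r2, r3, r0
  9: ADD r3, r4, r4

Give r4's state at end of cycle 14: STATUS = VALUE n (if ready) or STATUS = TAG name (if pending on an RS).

  c1: issue MUL r2<-Mul1  regs: r0:1,r1:9,r2:Mul1,r3:7,r4:5
  c2: issue SUB r0<-Add1  regs: r0:Add1,r1:9,r2:Mul1,r3:7,r4:5
  c3: issue ADD r1<-Add2  regs: r0:Add1,r1:Add2,r2:Mul1,r3:7,r4:5
  c4: issue MUL r1<-Mul2  regs: r0:Add1,r1:Mul2,r2:Mul1,r3:7,r4:5
  c5: CDB Add1=-2; stall  regs: r0:-2,r1:Mul2,r2:Mul1,r3:7,r4:5
  c6: CDB Mul1=9; issue MUL r4<-Mul1  regs: r0:-2,r1:Mul2,r2:9,r3:7,r4:Mul1
  c7: stall  regs: r0:-2,r1:Mul2,r2:9,r3:7,r4:Mul1
  c8: CDB Add2=3; stall  regs: r0:-2,r1:Mul2,r2:9,r3:7,r4:Mul1
  c9: stall  regs: r0:-2,r1:Mul2,r2:9,r3:7,r4:Mul1
  c10: stall  regs: r0:-2,r1:Mul2,r2:9,r3:7,r4:Mul1
  c11: stall  regs: r0:-2,r1:Mul2,r2:9,r3:7,r4:Mul1
  c12: stall  regs: r0:-2,r1:Mul2,r2:9,r3:7,r4:Mul1
  c13: CDB Mul2=21; issue MUL r3<-Mul2  regs: r0:-2,r1:21,r2:9,r3:Mul2,r4:Mul1
  c14: issue SUB r1<-Add1  regs: r0:-2,r1:Add1,r2:9,r3:Mul2,r4:Mul1

STATUS = TAG Mul1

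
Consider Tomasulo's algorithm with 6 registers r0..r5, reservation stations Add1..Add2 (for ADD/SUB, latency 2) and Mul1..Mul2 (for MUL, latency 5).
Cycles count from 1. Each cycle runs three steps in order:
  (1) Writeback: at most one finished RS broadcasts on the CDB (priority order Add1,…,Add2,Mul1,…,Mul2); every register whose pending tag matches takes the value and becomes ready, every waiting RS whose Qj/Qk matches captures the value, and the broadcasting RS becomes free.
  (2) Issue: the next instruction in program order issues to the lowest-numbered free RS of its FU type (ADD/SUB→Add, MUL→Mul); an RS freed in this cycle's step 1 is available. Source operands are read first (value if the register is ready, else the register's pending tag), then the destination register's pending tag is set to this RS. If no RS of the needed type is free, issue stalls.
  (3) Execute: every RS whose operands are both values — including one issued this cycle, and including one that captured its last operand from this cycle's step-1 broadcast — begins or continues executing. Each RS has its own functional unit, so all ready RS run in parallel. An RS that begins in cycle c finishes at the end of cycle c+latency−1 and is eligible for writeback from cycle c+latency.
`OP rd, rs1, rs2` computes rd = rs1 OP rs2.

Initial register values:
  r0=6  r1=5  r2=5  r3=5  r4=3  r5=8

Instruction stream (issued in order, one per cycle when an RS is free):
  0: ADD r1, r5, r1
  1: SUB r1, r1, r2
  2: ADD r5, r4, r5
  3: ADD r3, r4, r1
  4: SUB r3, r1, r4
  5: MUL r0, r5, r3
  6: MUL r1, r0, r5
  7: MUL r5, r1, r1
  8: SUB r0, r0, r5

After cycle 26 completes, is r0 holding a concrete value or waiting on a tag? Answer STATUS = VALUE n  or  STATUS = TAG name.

cycle 1: issue ADD r1<-Add1 // r0:6,r1:Add1,r2:5,r3:5,r4:3,r5:8
cycle 2: issue SUB r1<-Add2 // r0:6,r1:Add2,r2:5,r3:5,r4:3,r5:8
cycle 3: CDB Add1=13; issue ADD r5<-Add1 // r0:6,r1:Add2,r2:5,r3:5,r4:3,r5:Add1
cycle 4: stall // r0:6,r1:Add2,r2:5,r3:5,r4:3,r5:Add1
cycle 5: CDB Add1=11; issue ADD r3<-Add1 // r0:6,r1:Add2,r2:5,r3:Add1,r4:3,r5:11
cycle 6: CDB Add2=8; issue SUB r3<-Add2 // r0:6,r1:8,r2:5,r3:Add2,r4:3,r5:11
cycle 7: issue MUL r0<-Mul1 // r0:Mul1,r1:8,r2:5,r3:Add2,r4:3,r5:11
cycle 8: CDB Add1=11; issue MUL r1<-Mul2 // r0:Mul1,r1:Mul2,r2:5,r3:Add2,r4:3,r5:11
cycle 9: CDB Add2=5; stall // r0:Mul1,r1:Mul2,r2:5,r3:5,r4:3,r5:11
cycle 10: stall // r0:Mul1,r1:Mul2,r2:5,r3:5,r4:3,r5:11
cycle 11: stall // r0:Mul1,r1:Mul2,r2:5,r3:5,r4:3,r5:11
cycle 12: stall // r0:Mul1,r1:Mul2,r2:5,r3:5,r4:3,r5:11
cycle 13: stall // r0:Mul1,r1:Mul2,r2:5,r3:5,r4:3,r5:11
cycle 14: CDB Mul1=55; issue MUL r5<-Mul1 // r0:55,r1:Mul2,r2:5,r3:5,r4:3,r5:Mul1
cycle 15: issue SUB r0<-Add1 // r0:Add1,r1:Mul2,r2:5,r3:5,r4:3,r5:Mul1
cycle 16: - // r0:Add1,r1:Mul2,r2:5,r3:5,r4:3,r5:Mul1
cycle 17: - // r0:Add1,r1:Mul2,r2:5,r3:5,r4:3,r5:Mul1
cycle 18: - // r0:Add1,r1:Mul2,r2:5,r3:5,r4:3,r5:Mul1
cycle 19: CDB Mul2=605 // r0:Add1,r1:605,r2:5,r3:5,r4:3,r5:Mul1
cycle 20: - // r0:Add1,r1:605,r2:5,r3:5,r4:3,r5:Mul1
cycle 21: - // r0:Add1,r1:605,r2:5,r3:5,r4:3,r5:Mul1
cycle 22: - // r0:Add1,r1:605,r2:5,r3:5,r4:3,r5:Mul1
cycle 23: - // r0:Add1,r1:605,r2:5,r3:5,r4:3,r5:Mul1
cycle 24: CDB Mul1=366025 // r0:Add1,r1:605,r2:5,r3:5,r4:3,r5:366025
cycle 25: - // r0:Add1,r1:605,r2:5,r3:5,r4:3,r5:366025
cycle 26: CDB Add1=-365970 // r0:-365970,r1:605,r2:5,r3:5,r4:3,r5:366025

STATUS = VALUE -365970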